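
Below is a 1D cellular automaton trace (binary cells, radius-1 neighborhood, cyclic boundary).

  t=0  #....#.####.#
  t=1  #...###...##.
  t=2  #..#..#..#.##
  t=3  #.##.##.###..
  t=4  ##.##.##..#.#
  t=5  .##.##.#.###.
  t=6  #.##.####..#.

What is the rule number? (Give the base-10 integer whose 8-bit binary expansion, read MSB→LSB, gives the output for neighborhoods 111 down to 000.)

  [7] ### => .  t=0,i=8
  [6] ##. => #  t=0,i=0
  [5] #.# => #  t=0,i=6
  [4] #.. => .  t=0,i=1
  [3] .## => .  t=0,i=7
  [2] .#. => #  t=0,i=5
  [1] ..# => #  t=0,i=4
  [0] ... => .  t=0,i=2
  bits 01100110 = 102

102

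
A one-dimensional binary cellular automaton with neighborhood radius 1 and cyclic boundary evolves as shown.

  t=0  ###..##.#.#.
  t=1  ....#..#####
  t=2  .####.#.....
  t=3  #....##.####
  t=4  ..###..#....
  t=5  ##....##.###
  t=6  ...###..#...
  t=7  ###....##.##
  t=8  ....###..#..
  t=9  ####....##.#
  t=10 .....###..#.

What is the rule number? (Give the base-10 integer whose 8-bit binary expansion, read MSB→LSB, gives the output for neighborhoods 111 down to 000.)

  nb ###: next=.  (t=0,i=1, bit7=0)
  nb ##.: next=.  (t=0,i=2, bit6=0)
  nb #.#: next=#  (t=0,i=7, bit5=1)
  nb #..: next=.  (t=0,i=3, bit4=0)
  nb .##: next=.  (t=0,i=0, bit3=0)
  nb .#.: next=#  (t=0,i=8, bit2=1)
  nb ..#: next=#  (t=0,i=4, bit1=1)
  nb ...: next=#  (t=1,i=1, bit0=1)
  bits 00100111 = 39

39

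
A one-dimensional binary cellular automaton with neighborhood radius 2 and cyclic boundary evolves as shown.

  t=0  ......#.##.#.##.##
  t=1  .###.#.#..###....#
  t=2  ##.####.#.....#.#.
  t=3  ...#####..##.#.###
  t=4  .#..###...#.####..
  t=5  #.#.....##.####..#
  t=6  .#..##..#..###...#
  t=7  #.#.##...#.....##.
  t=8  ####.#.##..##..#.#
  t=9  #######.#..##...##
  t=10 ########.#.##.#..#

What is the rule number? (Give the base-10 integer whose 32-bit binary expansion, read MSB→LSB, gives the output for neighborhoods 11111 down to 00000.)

  #####|#  b31=1 t=3,i=5
  ####.|#  b30=1 t=2,i=5
  ###.#|#  b29=1 t=1,i=3
  ###..|.  b28=0 t=1,i=12
  ##.##|.  b27=0 t=0,i=15
  ##.#.|#  b26=1 t=0,i=10
  ##..#|.  b25=0 t=3,i=8
  ##...|.  b24=0 t=0,i=0
  #.###|#  b23=1 t=1,i=1
  #.##.|.  b22=0 t=0,i=8
  #.#.#|#  b21=1 t=0,i=11
  #.#..|.  b20=0 t=1,i=7
  #..##|.  b19=0 t=1,i=9
  #..#.|.  b18=0 t=6,i=7
  #...#|#  b17=1 t=3,i=1
  #....|#  b16=1 t=0,i=1
  .####|#  b15=1 t=2,i=4
  .###.|.  b14=0 t=1,i=2
  .##.#|.  b13=0 t=0,i=9
  .##..|#  b12=1 t=0,i=17
  .#.##|#  b11=1 t=0,i=7
  .#.#.|#  b10=1 t=1,i=6
  .#..#|#  b9=1 t=1,i=8
  .#...|.  b8=0 t=2,i=9
  ..###|.  b7=0 t=1,i=10
  ..##.|#  b6=1 t=3,i=10
  ..#.#|.  b5=0 t=0,i=6
  ..#..|.  b4=0 t=4,i=1
  ...##|.  b3=0 t=3,i=2
  ...#.|#  b2=1 t=0,i=5
  ....#|.  b1=0 t=0,i=4
  .....|#  b0=1 t=0,i=2
  bits 11100100101000111001111001000101 = 3835928133

3835928133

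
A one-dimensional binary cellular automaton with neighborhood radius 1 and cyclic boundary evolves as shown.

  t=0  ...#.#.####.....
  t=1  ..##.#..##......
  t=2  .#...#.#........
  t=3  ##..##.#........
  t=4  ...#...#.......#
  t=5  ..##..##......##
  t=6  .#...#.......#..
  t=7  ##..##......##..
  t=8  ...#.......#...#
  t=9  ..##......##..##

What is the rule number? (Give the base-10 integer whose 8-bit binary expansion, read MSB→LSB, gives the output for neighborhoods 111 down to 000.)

134

  ### -> #   bit 7 = 1  t=0,i=8
  ##. -> .   bit 6 = 0  t=0,i=10
  #.# -> .   bit 5 = 0  t=0,i=4
  #.. -> .   bit 4 = 0  t=0,i=11
  .## -> .   bit 3 = 0  t=0,i=7
  .#. -> #   bit 2 = 1  t=0,i=3
  ..# -> #   bit 1 = 1  t=0,i=2
  ... -> .   bit 0 = 0  t=0,i=0
  bits 10000110 = 134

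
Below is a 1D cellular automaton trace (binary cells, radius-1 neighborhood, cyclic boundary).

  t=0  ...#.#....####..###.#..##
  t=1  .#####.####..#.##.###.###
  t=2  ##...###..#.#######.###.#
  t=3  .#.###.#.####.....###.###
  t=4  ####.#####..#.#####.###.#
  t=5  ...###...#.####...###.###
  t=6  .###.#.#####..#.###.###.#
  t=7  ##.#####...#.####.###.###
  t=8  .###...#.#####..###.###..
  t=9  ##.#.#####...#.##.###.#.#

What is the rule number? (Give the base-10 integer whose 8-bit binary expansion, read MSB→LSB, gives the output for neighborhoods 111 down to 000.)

  [7] ### => .  t=0,i=11
  [6] ##. => #  t=0,i=13
  [5] #.# => #  t=0,i=4
  [4] #.. => .  t=0,i=0
  [3] .## => #  t=0,i=10
  [2] .#. => #  t=0,i=3
  [1] ..# => #  t=0,i=2
  [0] ... => #  t=0,i=1
  bits 01101111 = 111

111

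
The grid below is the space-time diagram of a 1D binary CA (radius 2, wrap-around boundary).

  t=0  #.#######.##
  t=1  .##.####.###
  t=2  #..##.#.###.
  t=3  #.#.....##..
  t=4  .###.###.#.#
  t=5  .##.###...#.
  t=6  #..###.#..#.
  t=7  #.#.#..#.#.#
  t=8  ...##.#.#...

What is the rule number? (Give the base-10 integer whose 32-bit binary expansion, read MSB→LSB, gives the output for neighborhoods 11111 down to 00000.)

3382465819

  ##### -> #   bit 31 = 1  t=0,i=4
  ####. -> #   bit 30 = 1  t=0,i=7
  ###.# -> .   bit 29 = 0  t=0,i=0
  ###.. -> .   bit 28 = 0  t=5,i=6
  ##.## -> #   bit 27 = 1  t=0,i=1
  ##.#. -> .   bit 26 = 0  t=2,i=5
  ##..# -> .   bit 25 = 0  t=3,i=10
  ##... -> #   bit 24 = 1  t=5,i=7
  #.### -> #   bit 23 = 1  t=0,i=2
  #.##. -> .   bit 22 = 0  t=1,i=1
  #.#.# -> .   bit 21 = 0  t=2,i=6
  #.#.. -> #   bit 20 = 1  t=2,i=0
  #..## -> #   bit 19 = 1  t=2,i=2
  #..#. -> #   bit 18 = 1  t=3,i=11
  #...# -> .   bit 17 = 0  t=5,i=8
  #.... -> .   bit 16 = 0  t=3,i=4
  .#### -> .   bit 15 = 0  t=0,i=3
  .###. -> #   bit 14 = 1  t=0,i=11
  .##.# -> .   bit 13 = 0  t=1,i=2
  .##.. -> #   bit 12 = 1  t=3,i=9
  .#.## -> .   bit 11 = 0  t=2,i=7
  .#.#. -> #   bit 10 = 1  t=3,i=1
  .#..# -> .   bit 9 = 0  t=2,i=1
  .#... -> #   bit 8 = 1  t=3,i=3
  ..### -> .   bit 7 = 0  t=6,i=3
  ..##. -> .   bit 6 = 0  t=2,i=3
  ..#.# -> .   bit 5 = 0  t=3,i=0
  ..#.. -> #   bit 4 = 1  t=5,i=10
  ...## -> #   bit 3 = 1  t=3,i=7
  ...#. -> .   bit 2 = 0  t=5,i=9
  ....# -> #   bit 1 = 1  t=3,i=6
  ..... -> #   bit 0 = 1  t=3,i=5
  bits 11001001100111000101010100011011 = 3382465819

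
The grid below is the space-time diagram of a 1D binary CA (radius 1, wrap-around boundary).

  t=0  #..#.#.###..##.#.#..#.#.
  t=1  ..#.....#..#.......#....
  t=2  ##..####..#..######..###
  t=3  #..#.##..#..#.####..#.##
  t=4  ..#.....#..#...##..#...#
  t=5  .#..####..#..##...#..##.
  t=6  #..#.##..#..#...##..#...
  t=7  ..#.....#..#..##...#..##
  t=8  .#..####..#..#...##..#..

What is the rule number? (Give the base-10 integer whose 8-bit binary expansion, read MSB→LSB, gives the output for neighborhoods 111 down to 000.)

  ###|#  b7=1 t=0,i=8
  ##.|.  b6=0 t=0,i=9
  #.#|.  b5=0 t=0,i=4
  #..|.  b4=0 t=0,i=1
  .##|.  b3=0 t=0,i=7
  .#.|.  b2=0 t=0,i=0
  ..#|#  b1=1 t=0,i=2
  ...|#  b0=1 t=1,i=0
  bits 10000011 = 131

131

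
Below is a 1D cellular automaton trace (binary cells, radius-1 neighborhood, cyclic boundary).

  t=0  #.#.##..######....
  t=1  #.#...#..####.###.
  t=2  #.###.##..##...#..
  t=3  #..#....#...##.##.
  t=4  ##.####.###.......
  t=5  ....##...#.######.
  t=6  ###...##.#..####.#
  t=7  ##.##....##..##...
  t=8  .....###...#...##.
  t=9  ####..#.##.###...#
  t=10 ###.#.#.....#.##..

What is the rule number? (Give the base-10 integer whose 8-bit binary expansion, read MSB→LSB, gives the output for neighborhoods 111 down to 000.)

149

  ###|#  b7=1 t=0,i=9
  ##.|.  b6=0 t=0,i=5
  #.#|.  b5=0 t=0,i=1
  #..|#  b4=1 t=0,i=6
  .##|.  b3=0 t=0,i=4
  .#.|#  b2=1 t=0,i=0
  ..#|.  b1=0 t=0,i=7
  ...|#  b0=1 t=0,i=15
  bits 10010101 = 149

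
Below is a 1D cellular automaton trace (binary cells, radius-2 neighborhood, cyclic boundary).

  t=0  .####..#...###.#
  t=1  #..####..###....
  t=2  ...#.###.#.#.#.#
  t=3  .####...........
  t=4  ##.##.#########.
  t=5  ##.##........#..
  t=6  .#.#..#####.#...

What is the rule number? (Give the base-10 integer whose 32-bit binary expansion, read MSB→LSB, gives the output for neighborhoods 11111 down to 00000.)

  [31] ##### => .  t=4,i=8
  [30] ####. => #  t=0,i=3
  [29] ###.# => .  t=0,i=13
  [28] ###.. => #  t=0,i=4
  [27] ##.## => .  t=4,i=2
  [26] ##.#. => .  t=0,i=14
  [25] ##..# => #  t=0,i=5
  [24] ##... => .  t=1,i=12
  [23] #.### => .  t=0,i=1
  [22] #.##. => #  t=4,i=0
  [21] #.#.# => .  t=0,i=15
  [20] #.#.. => .  t=2,i=15
  [19] #..## => .  t=1,i=2
  [18] #..#. => #  t=0,i=6
  [17] #...# => #  t=0,i=9
  [16] #.... => #  t=1,i=13
  [15] .#### => .  t=0,i=2
  [14] .###. => .  t=0,i=12
  [13] .##.# => #  t=4,i=1
  [12] .##.. => .  t=5,i=4
  [11] .#.## => #  t=0,i=0
  [10] .#.#. => .  t=2,i=10
  [9] .#..# => .  t=1,i=1
  [8] .#... => .  t=0,i=8
  [7] ..### => #  t=0,i=11
  [6] ..##. => .  t=5,i=0
  [5] ..#.# => #  t=2,i=3
  [4] ..#.. => .  t=0,i=7
  [3] ...## => #  t=0,i=10
  [2] ...#. => #  t=1,i=15
  [1] ....# => .  t=1,i=14
  [0] ..... => #  t=3,i=7
  bits 01010010010001110010100010101101 = 1380395181

1380395181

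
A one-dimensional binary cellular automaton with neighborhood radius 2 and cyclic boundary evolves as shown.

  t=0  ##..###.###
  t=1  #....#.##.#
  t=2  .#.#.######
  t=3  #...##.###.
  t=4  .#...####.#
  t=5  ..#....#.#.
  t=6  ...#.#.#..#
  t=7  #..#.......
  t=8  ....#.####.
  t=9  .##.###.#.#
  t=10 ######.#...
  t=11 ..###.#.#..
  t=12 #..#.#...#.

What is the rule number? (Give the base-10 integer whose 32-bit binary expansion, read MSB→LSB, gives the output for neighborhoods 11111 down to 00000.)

3451939107

  nb #####: next=#  (t=0,i=10, bit31=1)
  nb ####.: next=#  (t=0,i=0, bit30=1)
  nb ###.#: next=.  (t=0,i=6, bit29=0)
  nb ###..: next=.  (t=0,i=1, bit28=0)
  nb ##.##: next=#  (t=0,i=7, bit27=1)
  nb ##.#.: next=#  (t=2,i=0, bit26=1)
  nb ##..#: next=.  (t=0,i=2, bit25=0)
  nb ##...: next=#  (t=1,i=1, bit24=1)
  nb #.###: next=#  (t=0,i=8, bit23=1)
  nb #.##.: next=#  (t=1,i=7, bit22=1)
  nb #.#.#: next=.  (t=2,i=1, bit21=0)
  nb #.#..: next=.  (t=3,i=0, bit20=0)
  nb #..##: next=.  (t=0,i=3, bit19=0)
  nb #..#.: next=.  (t=6,i=9, bit18=0)
  nb #...#: next=.  (t=3,i=2, bit17=0)
  nb #....: next=.  (t=1,i=2, bit16=0)
  nb .####: next=.  (t=0,i=9, bit15=0)
  nb .###.: next=#  (t=0,i=5, bit14=1)
  nb .##.#: next=#  (t=1,i=8, bit13=1)
  nb .##..: next=.  (t=1,i=0, bit12=0)
  nb .#.##: next=#  (t=1,i=6, bit11=1)
  nb .#.#.: next=.  (t=2,i=2, bit10=0)
  nb .#..#: next=.  (t=6,i=8, bit9=0)
  nb .#...: next=#  (t=3,i=1, bit8=1)
  nb ..###: next=.  (t=0,i=4, bit7=0)
  nb ..##.: next=.  (t=3,i=4, bit6=0)
  nb ..#.#: next=#  (t=1,i=5, bit5=1)
  nb ..#..: next=.  (t=5,i=2, bit4=0)
  nb ...##: next=.  (t=3,i=3, bit3=0)
  nb ...#.: next=.  (t=1,i=4, bit2=0)
  nb ....#: next=#  (t=1,i=3, bit1=1)
  nb .....: next=#  (t=7,i=6, bit0=1)
  bits 11001101110000000110100100100011 = 3451939107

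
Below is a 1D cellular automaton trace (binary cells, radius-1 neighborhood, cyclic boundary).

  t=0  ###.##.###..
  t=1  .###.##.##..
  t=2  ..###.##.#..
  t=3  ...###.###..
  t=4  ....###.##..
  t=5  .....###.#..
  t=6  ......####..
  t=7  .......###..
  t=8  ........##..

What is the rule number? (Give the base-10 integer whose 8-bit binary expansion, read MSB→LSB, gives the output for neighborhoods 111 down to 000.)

  ### -> #   bit 7 = 1  t=0,i=1
  ##. -> #   bit 6 = 1  t=0,i=2
  #.# -> #   bit 5 = 1  t=0,i=3
  #.. -> .   bit 4 = 0  t=0,i=10
  .## -> .   bit 3 = 0  t=0,i=0
  .#. -> #   bit 2 = 1  t=2,i=9
  ..# -> .   bit 1 = 0  t=0,i=11
  ... -> .   bit 0 = 0  t=1,i=11
  bits 11100100 = 228

228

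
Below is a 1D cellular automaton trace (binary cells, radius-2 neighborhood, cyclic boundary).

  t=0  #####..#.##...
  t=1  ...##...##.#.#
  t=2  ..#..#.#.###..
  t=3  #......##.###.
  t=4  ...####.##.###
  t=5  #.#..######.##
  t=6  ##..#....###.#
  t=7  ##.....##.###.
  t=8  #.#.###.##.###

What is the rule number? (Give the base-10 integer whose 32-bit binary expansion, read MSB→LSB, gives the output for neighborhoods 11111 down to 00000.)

2103994379

  ##### -> .   bit 31 = 0  t=0,i=2
  ####. -> #   bit 30 = 1  t=0,i=3
  ###.# -> #   bit 29 = 1  t=3,i=12
  ###.. -> #   bit 28 = 1  t=0,i=4
  ##.## -> #   bit 27 = 1  t=3,i=9
  ##.#. -> #   bit 26 = 1  t=1,i=10
  ##..# -> .   bit 25 = 0  t=0,i=5
  ##... -> #   bit 24 = 1  t=0,i=11
  #.### -> .   bit 23 = 0  t=2,i=9
  #.##. -> #   bit 22 = 1  t=0,i=9
  #.#.# -> #   bit 21 = 1  t=1,i=11
  #.#.. -> .   bit 20 = 0  t=1,i=13
  #..## -> #   bit 19 = 1  t=5,i=4
  #..#. -> .   bit 18 = 0  t=0,i=6
  #...# -> .   bit 17 = 0  t=0,i=12
  #.... -> .   bit 16 = 0  t=2,i=13
  .#### -> .   bit 15 = 0  t=0,i=1
  .###. -> #   bit 14 = 1  t=2,i=10
  .##.# -> #   bit 13 = 1  t=1,i=9
  .##.. -> .   bit 12 = 0  t=0,i=10
  .#.## -> #   bit 11 = 1  t=0,i=8
  .#.#. -> .   bit 10 = 0  t=1,i=12
  .#..# -> .   bit 9 = 0  t=2,i=3
  .#... -> .   bit 8 = 0  t=1,i=0
  ..### -> .   bit 7 = 0  t=0,i=0
  ..##. -> .   bit 6 = 0  t=1,i=3
  ..#.# -> .   bit 5 = 0  t=0,i=7
  ..#.. -> .   bit 4 = 0  t=2,i=2
  ...## -> #   bit 3 = 1  t=0,i=13
  ...#. -> .   bit 2 = 0  t=2,i=1
  ....# -> #   bit 1 = 1  t=2,i=0
  ..... -> #   bit 0 = 1  t=3,i=3
  bits 01111101011010000110100000001011 = 2103994379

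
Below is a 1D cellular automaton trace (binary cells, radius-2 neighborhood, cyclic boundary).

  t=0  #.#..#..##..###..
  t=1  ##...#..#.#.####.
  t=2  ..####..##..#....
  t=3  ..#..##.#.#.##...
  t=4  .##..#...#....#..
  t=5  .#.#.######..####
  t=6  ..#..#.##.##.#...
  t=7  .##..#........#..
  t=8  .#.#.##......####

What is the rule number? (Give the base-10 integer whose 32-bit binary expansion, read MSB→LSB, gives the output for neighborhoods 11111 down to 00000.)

  ##### -> #   bit 31 = 1  t=5,i=7
  ####. -> .   bit 30 = 0  t=1,i=14
  ###.# -> .   bit 29 = 0  t=1,i=15
  ###.. -> #   bit 28 = 1  t=0,i=14
  ##.## -> .   bit 27 = 0  t=1,i=16
  ##.#. -> .   bit 26 = 0  t=3,i=7
  ##..# -> #   bit 25 = 1  t=0,i=10
  ##... -> #   bit 24 = 1  t=1,i=2
  #.### -> #   bit 23 = 1  t=1,i=12
  #.##. -> .   bit 22 = 0  t=1,i=0
  #.#.# -> .   bit 21 = 0  t=1,i=10
  #.#.. -> .   bit 20 = 0  t=0,i=2
  #..## -> .   bit 19 = 0  t=0,i=7
  #..#. -> .   bit 18 = 0  t=0,i=4
  #...# -> #   bit 17 = 1  t=1,i=3
  #.... -> .   bit 16 = 0  t=2,i=14
  .#### -> .   bit 15 = 0  t=1,i=13
  .###. -> #   bit 14 = 1  t=0,i=13
  .##.# -> .   bit 13 = 0  t=3,i=6
  .##.. -> .   bit 12 = 0  t=0,i=9
  .#.## -> .   bit 11 = 0  t=1,i=11
  .#.#. -> #   bit 10 = 1  t=0,i=1
  .#..# -> .   bit 9 = 0  t=0,i=3
  .#... -> #   bit 8 = 1  t=2,i=13
  ..### -> #   bit 7 = 1  t=0,i=12
  ..##. -> #   bit 6 = 1  t=0,i=8
  ..#.# -> #   bit 5 = 1  t=0,i=0
  ..#.. -> #   bit 4 = 1  t=0,i=5
  ...## -> .   bit 3 = 0  t=2,i=1
  ...#. -> #   bit 2 = 1  t=1,i=4
  ....# -> .   bit 1 = 0  t=2,i=0
  ..... -> .   bit 0 = 0  t=2,i=15
  bits 10010011100000100100010111110100 = 2474788340

2474788340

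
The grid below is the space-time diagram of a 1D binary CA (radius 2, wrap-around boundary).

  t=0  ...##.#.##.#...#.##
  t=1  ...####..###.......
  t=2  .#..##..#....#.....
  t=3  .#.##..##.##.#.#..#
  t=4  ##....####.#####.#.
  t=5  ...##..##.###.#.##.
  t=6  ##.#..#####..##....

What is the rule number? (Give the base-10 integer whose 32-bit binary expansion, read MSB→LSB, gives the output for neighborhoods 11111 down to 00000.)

  [31] ##### => .  t=4,i=13
  [30] ####. => #  t=1,i=5
  [29] ###.# => .  t=4,i=9
  [28] ###.. => .  t=1,i=6
  [27] ##.## => #  t=3,i=9
  [26] ##.#. => #  t=0,i=5
  [25] ##..# => .  t=1,i=7
  [24] ##... => .  t=0,i=0
  [23] #.### => #  t=4,i=11
  [22] #.##. => .  t=0,i=8
  [21] #.#.# => #  t=0,i=6
  [20] #.#.. => #  t=0,i=11
  [19] #..## => #  t=1,i=8
  [18] #..#. => #  t=2,i=7
  [17] #...# => .  t=0,i=1
  [16] #.... => #  t=1,i=13
  [15] .#### => #  t=1,i=4
  [14] .###. => .  t=1,i=10
  [13] .##.# => #  t=0,i=4
  [12] .##.. => .  t=0,i=18
  [11] .#.## => .  t=0,i=7
  [10] .#.#. => #  t=3,i=0
  [9] .#..# => .  t=2,i=2
  [8] .#... => .  t=0,i=12
  [7] ..### => .  t=1,i=3
  [6] ..##. => #  t=0,i=3
  [5] ..#.# => .  t=0,i=15
  [4] ..#.. => #  t=2,i=1
  [3] ...## => .  t=0,i=2
  [2] ...#. => .  t=0,i=14
  [1] ....# => #  t=1,i=1
  [0] ..... => .  t=1,i=0
  bits 01001100101111011010010001010010 = 1287496786

1287496786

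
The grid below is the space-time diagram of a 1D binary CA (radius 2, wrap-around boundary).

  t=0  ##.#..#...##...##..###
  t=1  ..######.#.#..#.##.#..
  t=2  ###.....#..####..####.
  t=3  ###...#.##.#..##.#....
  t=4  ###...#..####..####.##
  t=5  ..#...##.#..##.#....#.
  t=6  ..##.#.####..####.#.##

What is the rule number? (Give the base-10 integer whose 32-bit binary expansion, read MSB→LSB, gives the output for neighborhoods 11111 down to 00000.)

  [31] ##### => .  t=0,i=21
  [30] ####. => .  t=0,i=0
  [29] ###.# => .  t=0,i=1
  [28] ###.. => #  t=2,i=2
  [27] ##.## => .  t=2,i=21
  [26] ##.#. => #  t=0,i=2
  [25] ##..# => #  t=0,i=17
  [24] ##... => .  t=0,i=12
  [23] #.### => #  t=2,i=0
  [22] #.##. => .  t=1,i=16
  [21] #.#.# => .  t=1,i=9
  [20] #.#.. => #  t=0,i=3
  [19] #..## => .  t=0,i=18
  [18] #..#. => #  t=0,i=5
  [17] #...# => .  t=0,i=8
  [16] #.... => .  t=1,i=21
  [15] .#### => .  t=0,i=20
  [14] .###. => #  t=2,i=1
  [13] .##.# => #  t=1,i=17
  [12] .##.. => #  t=0,i=11
  [11] .#.## => .  t=1,i=15
  [10] .#.#. => .  t=1,i=10
  [9] .#..# => #  t=0,i=4
  [8] .#... => #  t=0,i=7
  [7] ..### => #  t=0,i=19
  [6] ..##. => .  t=0,i=10
  [5] ..#.# => #  t=1,i=14
  [4] ..#.. => #  t=0,i=6
  [3] ...## => #  t=0,i=9
  [2] ...#. => .  t=2,i=7
  [1] ....# => #  t=1,i=0
  [0] ..... => .  t=2,i=5
  bits 00010110100101000111001110111010 = 378827706

378827706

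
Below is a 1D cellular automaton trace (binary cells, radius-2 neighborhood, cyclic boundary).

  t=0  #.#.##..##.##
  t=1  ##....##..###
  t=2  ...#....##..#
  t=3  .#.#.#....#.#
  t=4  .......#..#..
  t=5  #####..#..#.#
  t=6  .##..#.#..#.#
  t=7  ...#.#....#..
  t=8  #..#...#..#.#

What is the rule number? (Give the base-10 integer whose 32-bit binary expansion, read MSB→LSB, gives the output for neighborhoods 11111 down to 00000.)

  ##### -> #   bit 31 = 1  t=1,i=12
  ####. -> .   bit 30 = 0  t=1,i=0
  ###.# -> #   bit 29 = 1  t=0,i=0
  ###.. -> .   bit 28 = 0  t=1,i=1
  ##.## -> #   bit 27 = 1  t=0,i=10
  ##.#. -> #   bit 26 = 1  t=0,i=1
  ##..# -> #   bit 25 = 1  t=0,i=6
  ##... -> .   bit 24 = 0  t=1,i=2
  #.### -> #   bit 23 = 1  t=0,i=11
  #.##. -> .   bit 22 = 0  t=0,i=4
  #.#.# -> .   bit 21 = 0  t=0,i=2
  #.#.. -> .   bit 20 = 0  t=3,i=5
  #..## -> #   bit 19 = 1  t=0,i=7
  #..#. -> .   bit 18 = 0  t=2,i=11
  #...# -> #   bit 17 = 1  t=2,i=1
  #.... -> #   bit 16 = 1  t=1,i=3
  .#### -> .   bit 15 = 0  t=1,i=11
  .###. -> #   bit 14 = 1  t=0,i=12
  .##.# -> .   bit 13 = 0  t=0,i=9
  .##.. -> .   bit 12 = 0  t=0,i=5
  .#.## -> .   bit 11 = 0  t=0,i=3
  .#.#. -> .   bit 10 = 0  t=3,i=0
  .#..# -> .   bit 9 = 0  t=4,i=8
  .#... -> .   bit 8 = 0  t=2,i=0
  ..### -> .   bit 7 = 0  t=1,i=10
  ..##. -> .   bit 6 = 0  t=0,i=8
  ..#.# -> #   bit 5 = 1  t=3,i=10
  ..#.. -> #   bit 4 = 1  t=2,i=3
  ...## -> .   bit 3 = 0  t=1,i=5
  ...#. -> .   bit 2 = 0  t=2,i=2
  ....# -> .   bit 1 = 0  t=1,i=4
  ..... -> #   bit 0 = 1  t=4,i=0
  bits 10101110100010110100000000110001 = 2928361521

2928361521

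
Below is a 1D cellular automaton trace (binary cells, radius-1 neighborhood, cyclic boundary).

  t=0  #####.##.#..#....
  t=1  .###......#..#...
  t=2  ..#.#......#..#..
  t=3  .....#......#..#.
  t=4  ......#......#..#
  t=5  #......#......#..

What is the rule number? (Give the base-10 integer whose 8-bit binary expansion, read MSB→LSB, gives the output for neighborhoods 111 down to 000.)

  ###|#  b7=1 t=0,i=1
  ##.|.  b6=0 t=0,i=4
  #.#|.  b5=0 t=0,i=5
  #..|#  b4=1 t=0,i=10
  .##|.  b3=0 t=0,i=0
  .#.|.  b2=0 t=0,i=9
  ..#|.  b1=0 t=0,i=11
  ...|.  b0=0 t=0,i=14
  bits 10010000 = 144

144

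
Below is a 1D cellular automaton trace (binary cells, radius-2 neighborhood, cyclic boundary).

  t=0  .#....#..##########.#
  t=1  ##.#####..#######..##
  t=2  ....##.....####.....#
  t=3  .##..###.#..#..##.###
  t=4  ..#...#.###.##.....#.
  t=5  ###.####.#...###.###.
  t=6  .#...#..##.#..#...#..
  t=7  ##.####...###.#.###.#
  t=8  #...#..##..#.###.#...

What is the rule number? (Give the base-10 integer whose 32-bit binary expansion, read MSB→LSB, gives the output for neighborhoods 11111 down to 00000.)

2234768950

  nb #####: next=#  (t=0,i=11, bit31=1)
  nb ####.: next=.  (t=0,i=17, bit30=0)
  nb ###.#: next=.  (t=0,i=18, bit29=0)
  nb ###..: next=.  (t=1,i=7, bit28=0)
  nb ##.##: next=.  (t=1,i=2, bit27=0)
  nb ##.#.: next=#  (t=0,i=19, bit26=1)
  nb ##..#: next=.  (t=1,i=8, bit25=0)
  nb ##...: next=#  (t=2,i=6, bit24=1)
  nb #.###: next=.  (t=1,i=3, bit23=0)
  nb #.##.: next=.  (t=3,i=1, bit22=0)
  nb #.#.#: next=#  (t=0,i=20, bit21=1)
  nb #.#..: next=#  (t=0,i=1, bit20=1)
  nb #..##: next=.  (t=0,i=8, bit19=0)
  nb #..#.: next=.  (t=3,i=11, bit18=0)
  nb #...#: next=#  (t=4,i=0, bit17=1)
  nb #....: next=#  (t=0,i=3, bit16=1)
  nb .####: next=#  (t=0,i=10, bit15=1)
  nb .###.: next=#  (t=3,i=6, bit14=1)
  nb .##.#: next=.  (t=3,i=16, bit13=0)
  nb .##..: next=#  (t=2,i=5, bit12=1)
  nb .#.##: next=#  (t=4,i=7, bit11=1)
  nb .#.#.: next=#  (t=0,i=0, bit10=1)
  nb .#..#: next=#  (t=0,i=7, bit9=1)
  nb .#...: next=.  (t=0,i=2, bit8=0)
  nb ..###: next=.  (t=0,i=9, bit7=0)
  nb ..##.: next=.  (t=2,i=4, bit6=0)
  nb ..#.#: next=#  (t=4,i=6, bit5=1)
  nb ..#..: next=#  (t=0,i=6, bit4=1)
  nb ...##: next=.  (t=2,i=3, bit3=0)
  nb ...#.: next=#  (t=0,i=5, bit2=1)
  nb ....#: next=#  (t=0,i=4, bit1=1)
  nb .....: next=.  (t=2,i=8, bit0=0)
  bits 10000101001100111101111000110110 = 2234768950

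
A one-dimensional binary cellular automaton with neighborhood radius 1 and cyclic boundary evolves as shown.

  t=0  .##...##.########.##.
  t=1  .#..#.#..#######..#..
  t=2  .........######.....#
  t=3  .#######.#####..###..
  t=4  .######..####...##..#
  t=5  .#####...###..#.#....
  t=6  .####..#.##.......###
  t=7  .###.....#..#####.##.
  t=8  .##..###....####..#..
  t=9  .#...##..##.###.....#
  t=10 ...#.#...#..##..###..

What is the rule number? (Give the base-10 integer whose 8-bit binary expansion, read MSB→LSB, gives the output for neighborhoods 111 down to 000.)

  ###|#  b7=1 t=0,i=10
  ##.|.  b6=0 t=0,i=2
  #.#|.  b5=0 t=0,i=8
  #..|.  b4=0 t=0,i=3
  .##|#  b3=1 t=0,i=1
  .#.|.  b2=0 t=1,i=1
  ..#|.  b1=0 t=0,i=0
  ...|#  b0=1 t=0,i=4
  bits 10001001 = 137

137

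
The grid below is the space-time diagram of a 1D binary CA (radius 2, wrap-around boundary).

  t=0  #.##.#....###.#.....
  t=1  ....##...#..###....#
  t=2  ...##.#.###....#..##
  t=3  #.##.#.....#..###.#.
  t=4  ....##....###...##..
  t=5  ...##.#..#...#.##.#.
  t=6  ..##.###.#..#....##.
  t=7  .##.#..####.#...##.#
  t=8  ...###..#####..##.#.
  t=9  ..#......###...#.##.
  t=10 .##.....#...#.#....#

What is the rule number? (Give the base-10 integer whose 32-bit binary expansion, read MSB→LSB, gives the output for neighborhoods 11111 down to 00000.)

3977282140

  [31] ##### => #  t=8,i=10
  [30] ####. => #  t=7,i=9
  [29] ###.# => #  t=0,i=12
  [28] ###.. => .  t=1,i=14
  [27] ##.## => #  t=6,i=4
  [26] ##.#. => #  t=0,i=4
  [25] ##..# => .  t=8,i=6
  [24] ##... => #  t=1,i=6
  [23] #.### => .  t=2,i=8
  [22] #.##. => .  t=0,i=2
  [21] #.#.# => .  t=2,i=6
  [20] #.#.. => #  t=0,i=5
  [19] #..## => .  t=1,i=11
  [18] #..#. => .  t=5,i=8
  [17] #...# => .  t=1,i=7
  [16] #.... => .  t=0,i=7
  [15] .#### => #  t=7,i=8
  [14] .###. => .  t=0,i=11
  [13] .##.# => .  t=0,i=3
  [12] .##.. => .  t=1,i=5
  [11] .#.## => .  t=0,i=1
  [10] .#.#. => .  t=3,i=19
  [9] .#..# => #  t=1,i=10
  [8] .#... => .  t=0,i=6
  [7] ..### => .  t=0,i=10
  [6] ..##. => #  t=1,i=4
  [5] ..#.# => .  t=0,i=0
  [4] ..#.. => #  t=1,i=9
  [3] ...## => #  t=0,i=9
  [2] ...#. => #  t=0,i=19
  [1] ....# => .  t=0,i=8
  [0] ..... => .  t=0,i=17
  bits 11101101000100001000001001011100 = 3977282140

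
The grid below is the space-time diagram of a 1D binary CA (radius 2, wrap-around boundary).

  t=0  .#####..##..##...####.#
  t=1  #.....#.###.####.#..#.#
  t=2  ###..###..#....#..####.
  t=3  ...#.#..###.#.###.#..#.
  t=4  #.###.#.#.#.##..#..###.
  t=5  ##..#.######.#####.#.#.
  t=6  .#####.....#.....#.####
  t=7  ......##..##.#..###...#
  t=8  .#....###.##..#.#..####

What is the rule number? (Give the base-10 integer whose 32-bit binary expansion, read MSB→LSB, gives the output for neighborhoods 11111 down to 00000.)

589774580

  #####|.  b31=0 t=0,i=3
  ####.|.  b30=0 t=0,i=4
  ###.#|#  b29=1 t=0,i=20
  ###..|.  b28=0 t=0,i=5
  ##.##|.  b27=0 t=1,i=11
  ##.#.|.  b26=0 t=0,i=21
  ##..#|#  b25=1 t=0,i=6
  ##...|#  b24=1 t=0,i=14
  #.###|.  b23=0 t=0,i=1
  #.##.|.  b22=0 t=1,i=22
  #.#.#|#  b21=1 t=0,i=22
  #.#..|.  b20=0 t=1,i=17
  #..##|.  b19=0 t=0,i=7
  #..#.|#  b18=1 t=1,i=19
  #...#|#  b17=1 t=0,i=15
  #....|#  b16=1 t=1,i=2
  .####|.  b15=0 t=0,i=2
  .###.|.  b14=0 t=1,i=9
  .##.#|#  b13=1 t=7,i=11
  .##..|#  b12=1 t=0,i=9
  .#.##|#  b11=1 t=0,i=0
  .#.#.|#  b10=1 t=3,i=4
  .#..#|#  b9=1 t=1,i=18
  .#...|.  b8=0 t=2,i=11
  ..###|#  b7=1 t=0,i=17
  ..##.|#  b6=1 t=0,i=8
  ..#.#|#  b5=1 t=1,i=6
  ..#..|#  b4=1 t=2,i=10
  ...##|.  b3=0 t=0,i=16
  ...#.|#  b2=1 t=1,i=5
  ....#|.  b1=0 t=1,i=4
  .....|.  b0=0 t=1,i=3
  bits 00100011001001110011111011110100 = 589774580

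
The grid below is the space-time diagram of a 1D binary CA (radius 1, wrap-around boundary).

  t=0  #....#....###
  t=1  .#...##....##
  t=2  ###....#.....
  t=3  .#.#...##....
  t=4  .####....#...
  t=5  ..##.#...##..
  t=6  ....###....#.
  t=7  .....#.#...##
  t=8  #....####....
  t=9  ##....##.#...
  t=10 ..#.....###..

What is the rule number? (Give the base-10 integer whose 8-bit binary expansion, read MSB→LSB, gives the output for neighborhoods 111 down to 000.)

  ###|#  b7=1 t=0,i=11
  ##.|.  b6=0 t=0,i=0
  #.#|#  b5=1 t=1,i=0
  #..|#  b4=1 t=0,i=1
  .##|.  b3=0 t=0,i=10
  .#.|#  b2=1 t=0,i=5
  ..#|.  b1=0 t=0,i=4
  ...|.  b0=0 t=0,i=2
  bits 10110100 = 180

180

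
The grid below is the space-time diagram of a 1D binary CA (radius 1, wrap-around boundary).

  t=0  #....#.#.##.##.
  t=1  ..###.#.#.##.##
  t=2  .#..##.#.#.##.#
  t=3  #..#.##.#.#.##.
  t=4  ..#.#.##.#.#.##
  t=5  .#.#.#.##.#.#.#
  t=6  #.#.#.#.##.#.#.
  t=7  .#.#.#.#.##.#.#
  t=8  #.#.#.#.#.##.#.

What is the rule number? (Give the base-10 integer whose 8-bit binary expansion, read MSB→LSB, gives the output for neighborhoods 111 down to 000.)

99

  nb ###: next=.  (t=1,i=3, bit7=0)
  nb ##.: next=#  (t=0,i=10, bit6=1)
  nb #.#: next=#  (t=0,i=6, bit5=1)
  nb #..: next=.  (t=0,i=1, bit4=0)
  nb .##: next=.  (t=0,i=9, bit3=0)
  nb .#.: next=.  (t=0,i=0, bit2=0)
  nb ..#: next=#  (t=0,i=4, bit1=1)
  nb ...: next=#  (t=0,i=2, bit0=1)
  bits 01100011 = 99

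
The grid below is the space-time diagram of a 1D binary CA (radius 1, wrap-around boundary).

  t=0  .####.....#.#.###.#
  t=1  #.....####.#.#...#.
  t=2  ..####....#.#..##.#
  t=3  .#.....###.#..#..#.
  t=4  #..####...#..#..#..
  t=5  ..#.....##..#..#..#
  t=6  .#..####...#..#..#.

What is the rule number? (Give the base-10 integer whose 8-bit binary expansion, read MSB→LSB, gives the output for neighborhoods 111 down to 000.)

  [7] ### => .  t=0,i=2
  [6] ##. => .  t=0,i=4
  [5] #.# => #  t=0,i=0
  [4] #.. => .  t=0,i=5
  [3] .## => .  t=0,i=1
  [2] .#. => .  t=0,i=10
  [1] ..# => #  t=0,i=9
  [0] ... => #  t=0,i=6
  bits 00100011 = 35

35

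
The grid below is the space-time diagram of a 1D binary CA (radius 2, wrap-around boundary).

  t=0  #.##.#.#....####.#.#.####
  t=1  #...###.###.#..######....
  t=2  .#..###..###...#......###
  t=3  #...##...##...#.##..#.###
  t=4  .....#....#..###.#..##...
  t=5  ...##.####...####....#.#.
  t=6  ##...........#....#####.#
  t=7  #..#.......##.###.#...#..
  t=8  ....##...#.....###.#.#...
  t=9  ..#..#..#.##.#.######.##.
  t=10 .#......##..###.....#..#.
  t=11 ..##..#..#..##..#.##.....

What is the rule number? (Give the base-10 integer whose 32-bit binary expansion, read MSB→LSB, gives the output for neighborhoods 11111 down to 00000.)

606166438

  #####|.  b31=0 t=0,i=23
  ####.|.  b30=0 t=0,i=14
  ###.#|#  b29=1 t=0,i=0
  ###..|.  b28=0 t=1,i=20
  ##.##|.  b27=0 t=0,i=1
  ##.#.|#  b26=1 t=0,i=4
  ##..#|.  b25=0 t=2,i=7
  ##...|.  b24=0 t=1,i=21
  #.###|.  b23=0 t=0,i=21
  #.##.|.  b22=0 t=0,i=2
  #.#.#|#  b21=1 t=0,i=5
  #.#..|.  b20=0 t=0,i=7
  #..##|.  b19=0 t=1,i=14
  #..#.|.  b18=0 t=3,i=19
  #...#|.  b17=0 t=1,i=2
  #....|#  b16=1 t=0,i=9
  .####|.  b15=0 t=0,i=13
  .###.|#  b14=1 t=1,i=5
  .##.#|.  b13=0 t=0,i=3
  .##..|#  b12=1 t=3,i=5
  .#.##|#  b11=1 t=0,i=20
  .#.#.|#  b10=1 t=0,i=6
  .#..#|.  b9=0 t=1,i=13
  .#...|#  b8=1 t=0,i=8
  ..###|#  b7=1 t=0,i=12
  ..##.|.  b6=0 t=3,i=4
  ..#.#|#  b5=1 t=3,i=14
  ..#..|.  b4=0 t=1,i=0
  ...##|.  b3=0 t=0,i=11
  ...#.|#  b2=1 t=1,i=24
  ....#|#  b1=1 t=0,i=10
  .....|.  b0=0 t=2,i=18
  bits 00100100001000010101110110100110 = 606166438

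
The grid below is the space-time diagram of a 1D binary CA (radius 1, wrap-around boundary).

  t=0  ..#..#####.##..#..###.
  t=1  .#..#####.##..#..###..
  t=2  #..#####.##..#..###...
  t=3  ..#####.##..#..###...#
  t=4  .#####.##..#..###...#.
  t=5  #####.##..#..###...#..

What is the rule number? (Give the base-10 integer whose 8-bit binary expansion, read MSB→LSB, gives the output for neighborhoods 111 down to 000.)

  [7] ### => #  t=0,i=6
  [6] ##. => .  t=0,i=9
  [5] #.# => #  t=0,i=10
  [4] #.. => .  t=0,i=3
  [3] .## => #  t=0,i=5
  [2] .#. => .  t=0,i=2
  [1] ..# => #  t=0,i=1
  [0] ... => .  t=0,i=0
  bits 10101010 = 170

170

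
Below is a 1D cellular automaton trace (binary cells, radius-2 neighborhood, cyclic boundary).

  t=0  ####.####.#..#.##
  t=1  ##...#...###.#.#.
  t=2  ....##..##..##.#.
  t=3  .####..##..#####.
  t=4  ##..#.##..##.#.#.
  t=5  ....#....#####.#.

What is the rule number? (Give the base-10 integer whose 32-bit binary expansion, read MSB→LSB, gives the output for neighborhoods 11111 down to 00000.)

  [31] ##### => #  t=0,i=0
  [30] ####. => .  t=0,i=2
  [29] ###.# => .  t=0,i=3
  [28] ###.. => #  t=3,i=4
  [27] ##.## => .  t=0,i=4
  [26] ##.#. => #  t=0,i=9
  [25] ##..# => .  t=2,i=6
  [24] ##... => .  t=1,i=2
  [23] #.### => #  t=0,i=5
  [22] #.##. => .  t=1,i=0
  [21] #.#.# => #  t=1,i=13
  [20] #.#.. => #  t=0,i=10
  [19] #..## => #  t=2,i=7
  [18] #..#. => .  t=0,i=12
  [17] #...# => .  t=1,i=3
  [16] #.... => .  t=2,i=0
  [15] .#### => .  t=0,i=6
  [14] .###. => .  t=1,i=10
  [13] .##.# => #  t=2,i=13
  [12] .##.. => .  t=1,i=1
  [11] .#.## => .  t=0,i=14
  [10] .#.#. => .  t=1,i=14
  [9] .#..# => #  t=0,i=11
  [8] .#... => .  t=1,i=6
  [7] ..### => #  t=1,i=9
  [6] ..##. => #  t=2,i=4
  [5] ..#.# => #  t=0,i=13
  [4] ..#.. => #  t=1,i=5
  [3] ...## => #  t=1,i=8
  [2] ...#. => #  t=1,i=4
  [1] ....# => #  t=2,i=2
  [0] ..... => #  t=2,i=1
  bits 10010100101110000010001011111111 = 2495095551

2495095551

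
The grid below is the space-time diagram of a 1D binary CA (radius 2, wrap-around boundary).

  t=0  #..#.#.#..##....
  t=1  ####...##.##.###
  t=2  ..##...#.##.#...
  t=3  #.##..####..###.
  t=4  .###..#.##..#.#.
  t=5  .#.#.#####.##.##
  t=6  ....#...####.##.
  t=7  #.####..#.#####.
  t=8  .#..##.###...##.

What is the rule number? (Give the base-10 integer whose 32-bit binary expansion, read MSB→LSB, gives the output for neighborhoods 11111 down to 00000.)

2018843638

  nb #####: next=.  (t=1,i=0, bit31=0)
  nb ####.: next=#  (t=1,i=2, bit30=1)
  nb ###.#: next=#  (t=3,i=14, bit29=1)
  nb ###..: next=#  (t=1,i=3, bit28=1)
  nb ##.##: next=#  (t=1,i=9, bit27=1)
  nb ##.#.: next=.  (t=2,i=11, bit26=0)
  nb ##..#: next=.  (t=3,i=4, bit25=0)
  nb ##...: next=.  (t=0,i=12, bit24=0)
  nb #.###: next=.  (t=1,i=13, bit23=0)
  nb #.##.: next=#  (t=1,i=10, bit22=1)
  nb #.#.#: next=.  (t=0,i=5, bit21=0)
  nb #.#..: next=#  (t=0,i=7, bit20=1)
  nb #..##: next=.  (t=0,i=9, bit19=0)
  nb #..#.: next=#  (t=0,i=2, bit18=1)
  nb #...#: next=.  (t=1,i=5, bit17=0)
  nb #....: next=#  (t=0,i=13, bit16=1)
  nb .####: next=.  (t=1,i=14, bit15=0)
  nb .###.: next=.  (t=3,i=13, bit14=0)
  nb .##.#: next=.  (t=1,i=8, bit13=0)
  nb .##..: next=#  (t=0,i=11, bit12=1)
  nb .#.##: next=#  (t=2,i=8, bit11=1)
  nb .#.#.: next=.  (t=0,i=4, bit10=0)
  nb .#..#: next=#  (t=0,i=1, bit9=1)
  nb .#...: next=#  (t=2,i=13, bit8=1)
  nb ..###: next=#  (t=3,i=6, bit7=1)
  nb ..##.: next=#  (t=0,i=10, bit6=1)
  nb ..#.#: next=#  (t=0,i=3, bit5=1)
  nb ..#..: next=#  (t=0,i=0, bit4=1)
  nb ...##: next=.  (t=1,i=6, bit3=0)
  nb ...#.: next=#  (t=0,i=15, bit2=1)
  nb ....#: next=#  (t=0,i=14, bit1=1)
  nb .....: next=.  (t=2,i=15, bit0=0)
  bits 01111000010101010001101111110110 = 2018843638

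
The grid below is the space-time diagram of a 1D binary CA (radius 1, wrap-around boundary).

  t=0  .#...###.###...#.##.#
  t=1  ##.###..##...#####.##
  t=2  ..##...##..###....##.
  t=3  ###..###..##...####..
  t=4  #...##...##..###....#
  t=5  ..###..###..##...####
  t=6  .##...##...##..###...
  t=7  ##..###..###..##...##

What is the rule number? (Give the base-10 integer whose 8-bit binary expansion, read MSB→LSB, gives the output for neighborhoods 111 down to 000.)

47

  [7] ### => .  t=0,i=6
  [6] ##. => .  t=0,i=7
  [5] #.# => #  t=0,i=0
  [4] #.. => .  t=0,i=2
  [3] .## => #  t=0,i=5
  [2] .#. => #  t=0,i=1
  [1] ..# => #  t=0,i=4
  [0] ... => #  t=0,i=3
  bits 00101111 = 47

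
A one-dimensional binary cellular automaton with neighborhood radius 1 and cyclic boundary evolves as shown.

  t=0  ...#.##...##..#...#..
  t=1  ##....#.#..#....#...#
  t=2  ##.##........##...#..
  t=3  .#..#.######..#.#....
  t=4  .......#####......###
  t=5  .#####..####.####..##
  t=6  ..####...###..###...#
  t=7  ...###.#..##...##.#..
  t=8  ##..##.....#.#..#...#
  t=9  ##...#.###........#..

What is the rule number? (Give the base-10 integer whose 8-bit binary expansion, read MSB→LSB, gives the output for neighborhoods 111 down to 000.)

193

  ### -> #   bit 7 = 1  t=1,i=0
  ##. -> #   bit 6 = 1  t=0,i=6
  #.# -> .   bit 5 = 0  t=0,i=4
  #.. -> .   bit 4 = 0  t=0,i=7
  .## -> .   bit 3 = 0  t=0,i=5
  .#. -> .   bit 2 = 0  t=0,i=3
  ..# -> .   bit 1 = 0  t=0,i=2
  ... -> #   bit 0 = 1  t=0,i=0
  bits 11000001 = 193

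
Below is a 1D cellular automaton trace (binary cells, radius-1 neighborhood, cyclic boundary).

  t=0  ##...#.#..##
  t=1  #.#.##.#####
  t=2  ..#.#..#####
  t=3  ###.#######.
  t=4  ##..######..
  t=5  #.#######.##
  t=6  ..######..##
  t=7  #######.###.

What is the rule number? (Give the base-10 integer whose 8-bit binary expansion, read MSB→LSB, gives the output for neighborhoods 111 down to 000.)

158

  ###|#  b7=1 t=0,i=0
  ##.|.  b6=0 t=0,i=1
  #.#|.  b5=0 t=0,i=6
  #..|#  b4=1 t=0,i=2
  .##|#  b3=1 t=0,i=10
  .#.|#  b2=1 t=0,i=5
  ..#|#  b1=1 t=0,i=4
  ...|.  b0=0 t=0,i=3
  bits 10011110 = 158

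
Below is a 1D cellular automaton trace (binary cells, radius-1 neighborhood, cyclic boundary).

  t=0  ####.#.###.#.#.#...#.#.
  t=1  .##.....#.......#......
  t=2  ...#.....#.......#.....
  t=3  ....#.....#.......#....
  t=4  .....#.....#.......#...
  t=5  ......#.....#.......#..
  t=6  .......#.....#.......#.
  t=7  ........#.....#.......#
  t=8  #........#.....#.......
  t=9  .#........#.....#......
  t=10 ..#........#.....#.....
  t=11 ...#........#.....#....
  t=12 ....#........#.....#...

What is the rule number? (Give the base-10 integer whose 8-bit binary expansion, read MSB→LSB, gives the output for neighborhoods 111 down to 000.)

144

  nb ###: next=#  (t=0,i=1, bit7=1)
  nb ##.: next=.  (t=0,i=3, bit6=0)
  nb #.#: next=.  (t=0,i=4, bit5=0)
  nb #..: next=#  (t=0,i=16, bit4=1)
  nb .##: next=.  (t=0,i=0, bit3=0)
  nb .#.: next=.  (t=0,i=5, bit2=0)
  nb ..#: next=.  (t=0,i=18, bit1=0)
  nb ...: next=.  (t=0,i=17, bit0=0)
  bits 10010000 = 144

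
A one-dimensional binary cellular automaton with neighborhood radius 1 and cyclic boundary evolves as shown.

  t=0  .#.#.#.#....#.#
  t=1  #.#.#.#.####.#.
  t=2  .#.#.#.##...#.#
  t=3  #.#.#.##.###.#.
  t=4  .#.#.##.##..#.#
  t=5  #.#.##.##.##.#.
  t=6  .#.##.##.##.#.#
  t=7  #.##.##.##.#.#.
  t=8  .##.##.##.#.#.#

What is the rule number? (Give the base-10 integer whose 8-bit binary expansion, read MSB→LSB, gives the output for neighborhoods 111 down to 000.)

  [7] ### => .  t=1,i=9
  [6] ##. => .  t=1,i=11
  [5] #.# => #  t=0,i=0
  [4] #.. => #  t=0,i=8
  [3] .## => #  t=1,i=8
  [2] .#. => .  t=0,i=1
  [1] ..# => #  t=0,i=11
  [0] ... => #  t=0,i=9
  bits 00111011 = 59

59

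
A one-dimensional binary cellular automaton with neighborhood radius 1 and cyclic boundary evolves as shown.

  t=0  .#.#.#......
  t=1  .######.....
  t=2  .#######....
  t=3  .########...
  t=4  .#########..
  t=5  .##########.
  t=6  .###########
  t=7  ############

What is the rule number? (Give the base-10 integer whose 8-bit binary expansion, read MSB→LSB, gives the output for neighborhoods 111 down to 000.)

  nb ###: next=#  (t=1,i=2, bit7=1)
  nb ##.: next=#  (t=1,i=6, bit6=1)
  nb #.#: next=#  (t=0,i=2, bit5=1)
  nb #..: next=#  (t=0,i=6, bit4=1)
  nb .##: next=#  (t=1,i=1, bit3=1)
  nb .#.: next=#  (t=0,i=1, bit2=1)
  nb ..#: next=.  (t=0,i=0, bit1=0)
  nb ...: next=.  (t=0,i=7, bit0=0)
  bits 11111100 = 252

252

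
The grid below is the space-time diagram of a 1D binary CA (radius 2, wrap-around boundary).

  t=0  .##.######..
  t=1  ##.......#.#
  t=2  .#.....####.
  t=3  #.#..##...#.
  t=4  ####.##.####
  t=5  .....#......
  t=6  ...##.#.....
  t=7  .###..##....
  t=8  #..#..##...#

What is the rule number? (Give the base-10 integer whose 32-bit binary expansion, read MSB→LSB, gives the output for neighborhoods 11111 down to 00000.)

  [31] ##### => .  t=0,i=6
  [30] ####. => .  t=0,i=8
  [29] ###.# => .  t=4,i=3
  [28] ###.. => #  t=0,i=9
  [27] ##.## => .  t=0,i=3
  [26] ##.#. => .  t=6,i=5
  [25] ##..# => .  t=2,i=11
  [24] ##... => .  t=0,i=10
  [23] #.### => .  t=0,i=4
  [22] #.##. => #  t=4,i=5
  [21] #.#.# => #  t=3,i=0
  [20] #.#.. => #  t=3,i=2
  [19] #..## => .  t=3,i=4
  [18] #..#. => #  t=2,i=0
  [17] #...# => #  t=0,i=11
  [16] #.... => .  t=1,i=3
  [15] .#### => .  t=0,i=5
  [14] .###. => .  t=1,i=0
  [13] .##.# => .  t=0,i=2
  [12] .##.. => #  t=3,i=6
  [11] .#.## => #  t=1,i=10
  [10] .#.#. => #  t=3,i=1
  [9] .#..# => #  t=3,i=3
  [8] .#... => #  t=2,i=2
  [7] ..### => .  t=2,i=7
  [6] ..##. => #  t=0,i=1
  [5] ..#.# => #  t=1,i=9
  [4] ..#.. => .  t=2,i=1
  [3] ...## => #  t=0,i=0
  [2] ...#. => #  t=1,i=8
  [1] ....# => #  t=1,i=7
  [0] ..... => .  t=1,i=4
  bits 00010000011101100001111101101110 = 276176750

276176750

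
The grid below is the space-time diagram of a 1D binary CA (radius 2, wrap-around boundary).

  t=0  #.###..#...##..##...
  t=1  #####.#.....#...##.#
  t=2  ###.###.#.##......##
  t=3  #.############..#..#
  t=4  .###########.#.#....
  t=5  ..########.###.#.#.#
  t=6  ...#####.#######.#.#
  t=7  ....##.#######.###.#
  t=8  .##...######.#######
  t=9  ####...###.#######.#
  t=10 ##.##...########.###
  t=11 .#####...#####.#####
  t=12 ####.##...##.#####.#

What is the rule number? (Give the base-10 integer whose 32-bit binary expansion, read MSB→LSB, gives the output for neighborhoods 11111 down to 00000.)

3187005478

  nb #####: next=#  (t=1,i=1, bit31=1)
  nb ####.: next=.  (t=1,i=3, bit30=0)
  nb ###.#: next=#  (t=1,i=4, bit29=1)
  nb ###..: next=#  (t=0,i=4, bit28=1)
  nb ##.##: next=#  (t=1,i=18, bit27=1)
  nb ##.#.: next=#  (t=1,i=5, bit26=1)
  nb ##..#: next=.  (t=0,i=5, bit25=0)
  nb ##...: next=#  (t=0,i=17, bit24=1)
  nb #.###: next=#  (t=0,i=2, bit23=1)
  nb #.##.: next=#  (t=2,i=10, bit22=1)
  nb #.#.#: next=#  (t=2,i=8, bit21=1)
  nb #.#..: next=#  (t=1,i=6, bit20=1)
  nb #..##: next=.  (t=0,i=14, bit19=0)
  nb #..#.: next=#  (t=0,i=6, bit18=1)
  nb #...#: next=.  (t=0,i=9, bit17=0)
  nb #....: next=#  (t=1,i=8, bit16=1)
  nb .####: next=#  (t=1,i=0, bit15=1)
  nb .###.: next=#  (t=0,i=3, bit14=1)
  nb .##.#: next=.  (t=1,i=17, bit13=0)
  nb .##..: next=#  (t=0,i=12, bit12=1)
  nb .#.##: next=#  (t=0,i=1, bit11=1)
  nb .#.#.: next=.  (t=4,i=14, bit10=0)
  nb .#..#: next=.  (t=3,i=17, bit9=0)
  nb .#...: next=.  (t=0,i=8, bit8=0)
  nb ..###: next=.  (t=2,i=18, bit7=0)
  nb ..##.: next=.  (t=0,i=11, bit6=0)
  nb ..#.#: next=#  (t=0,i=0, bit5=1)
  nb ..#..: next=.  (t=0,i=7, bit4=0)
  nb ...##: next=.  (t=0,i=10, bit3=0)
  nb ...#.: next=#  (t=0,i=19, bit2=1)
  nb ....#: next=#  (t=1,i=10, bit1=1)
  nb .....: next=.  (t=1,i=9, bit0=0)
  bits 10111101111101011101100000100110 = 3187005478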